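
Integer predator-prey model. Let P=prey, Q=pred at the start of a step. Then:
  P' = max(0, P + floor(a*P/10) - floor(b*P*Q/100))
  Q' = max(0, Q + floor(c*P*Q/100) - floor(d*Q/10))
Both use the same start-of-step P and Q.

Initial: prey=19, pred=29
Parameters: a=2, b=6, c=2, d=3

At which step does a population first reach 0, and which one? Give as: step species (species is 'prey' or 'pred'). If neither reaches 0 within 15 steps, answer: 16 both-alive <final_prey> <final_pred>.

Step 1: prey: 19+3-33=0; pred: 29+11-8=32
First extinction: prey at step 1

Answer: 1 prey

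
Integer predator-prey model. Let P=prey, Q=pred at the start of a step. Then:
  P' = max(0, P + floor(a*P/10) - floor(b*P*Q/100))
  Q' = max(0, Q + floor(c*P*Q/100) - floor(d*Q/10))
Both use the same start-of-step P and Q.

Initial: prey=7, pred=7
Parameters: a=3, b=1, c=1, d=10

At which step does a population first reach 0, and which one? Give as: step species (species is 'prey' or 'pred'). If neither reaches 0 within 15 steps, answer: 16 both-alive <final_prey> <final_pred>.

Step 1: prey: 7+2-0=9; pred: 7+0-7=0
First extinction: pred at step 1

Answer: 1 pred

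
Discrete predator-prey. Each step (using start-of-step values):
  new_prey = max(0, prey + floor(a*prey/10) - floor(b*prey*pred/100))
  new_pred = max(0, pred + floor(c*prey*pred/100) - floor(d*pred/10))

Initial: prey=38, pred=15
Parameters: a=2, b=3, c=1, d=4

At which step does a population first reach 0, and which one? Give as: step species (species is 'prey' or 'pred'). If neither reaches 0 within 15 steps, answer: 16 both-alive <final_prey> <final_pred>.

Step 1: prey: 38+7-17=28; pred: 15+5-6=14
Step 2: prey: 28+5-11=22; pred: 14+3-5=12
Step 3: prey: 22+4-7=19; pred: 12+2-4=10
Step 4: prey: 19+3-5=17; pred: 10+1-4=7
Step 5: prey: 17+3-3=17; pred: 7+1-2=6
Step 6: prey: 17+3-3=17; pred: 6+1-2=5
Step 7: prey: 17+3-2=18; pred: 5+0-2=3
Step 8: prey: 18+3-1=20; pred: 3+0-1=2
Step 9: prey: 20+4-1=23; pred: 2+0-0=2
Step 10: prey: 23+4-1=26; pred: 2+0-0=2
Step 11: prey: 26+5-1=30; pred: 2+0-0=2
Step 12: prey: 30+6-1=35; pred: 2+0-0=2
Step 13: prey: 35+7-2=40; pred: 2+0-0=2
Step 14: prey: 40+8-2=46; pred: 2+0-0=2
Step 15: prey: 46+9-2=53; pred: 2+0-0=2
No extinction within 15 steps

Answer: 16 both-alive 53 2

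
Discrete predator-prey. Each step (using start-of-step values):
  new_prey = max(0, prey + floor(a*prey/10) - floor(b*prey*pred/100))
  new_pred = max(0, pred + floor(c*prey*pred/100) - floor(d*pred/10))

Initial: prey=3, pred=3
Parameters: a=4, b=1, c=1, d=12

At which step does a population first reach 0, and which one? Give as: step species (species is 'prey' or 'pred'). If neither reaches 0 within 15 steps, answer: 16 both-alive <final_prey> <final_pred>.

Answer: 1 pred

Derivation:
Step 1: prey: 3+1-0=4; pred: 3+0-3=0
First extinction: pred at step 1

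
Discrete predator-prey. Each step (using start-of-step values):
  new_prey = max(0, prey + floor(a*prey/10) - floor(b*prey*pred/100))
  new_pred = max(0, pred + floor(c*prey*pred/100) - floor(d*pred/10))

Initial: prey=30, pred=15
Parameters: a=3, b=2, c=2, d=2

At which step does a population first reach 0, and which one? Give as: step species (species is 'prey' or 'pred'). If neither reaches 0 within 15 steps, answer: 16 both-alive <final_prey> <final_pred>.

Step 1: prey: 30+9-9=30; pred: 15+9-3=21
Step 2: prey: 30+9-12=27; pred: 21+12-4=29
Step 3: prey: 27+8-15=20; pred: 29+15-5=39
Step 4: prey: 20+6-15=11; pred: 39+15-7=47
Step 5: prey: 11+3-10=4; pred: 47+10-9=48
Step 6: prey: 4+1-3=2; pred: 48+3-9=42
Step 7: prey: 2+0-1=1; pred: 42+1-8=35
Step 8: prey: 1+0-0=1; pred: 35+0-7=28
Step 9: prey: 1+0-0=1; pred: 28+0-5=23
Step 10: prey: 1+0-0=1; pred: 23+0-4=19
Step 11: prey: 1+0-0=1; pred: 19+0-3=16
Step 12: prey: 1+0-0=1; pred: 16+0-3=13
Step 13: prey: 1+0-0=1; pred: 13+0-2=11
Step 14: prey: 1+0-0=1; pred: 11+0-2=9
Step 15: prey: 1+0-0=1; pred: 9+0-1=8
No extinction within 15 steps

Answer: 16 both-alive 1 8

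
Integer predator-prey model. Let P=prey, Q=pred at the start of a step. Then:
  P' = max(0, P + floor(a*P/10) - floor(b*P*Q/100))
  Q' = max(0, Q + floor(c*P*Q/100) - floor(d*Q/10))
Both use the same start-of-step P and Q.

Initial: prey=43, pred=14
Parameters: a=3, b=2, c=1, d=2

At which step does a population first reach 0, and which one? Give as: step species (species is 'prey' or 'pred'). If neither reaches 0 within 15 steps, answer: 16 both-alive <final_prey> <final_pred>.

Answer: 16 both-alive 6 7

Derivation:
Step 1: prey: 43+12-12=43; pred: 14+6-2=18
Step 2: prey: 43+12-15=40; pred: 18+7-3=22
Step 3: prey: 40+12-17=35; pred: 22+8-4=26
Step 4: prey: 35+10-18=27; pred: 26+9-5=30
Step 5: prey: 27+8-16=19; pred: 30+8-6=32
Step 6: prey: 19+5-12=12; pred: 32+6-6=32
Step 7: prey: 12+3-7=8; pred: 32+3-6=29
Step 8: prey: 8+2-4=6; pred: 29+2-5=26
Step 9: prey: 6+1-3=4; pred: 26+1-5=22
Step 10: prey: 4+1-1=4; pred: 22+0-4=18
Step 11: prey: 4+1-1=4; pred: 18+0-3=15
Step 12: prey: 4+1-1=4; pred: 15+0-3=12
Step 13: prey: 4+1-0=5; pred: 12+0-2=10
Step 14: prey: 5+1-1=5; pred: 10+0-2=8
Step 15: prey: 5+1-0=6; pred: 8+0-1=7
No extinction within 15 steps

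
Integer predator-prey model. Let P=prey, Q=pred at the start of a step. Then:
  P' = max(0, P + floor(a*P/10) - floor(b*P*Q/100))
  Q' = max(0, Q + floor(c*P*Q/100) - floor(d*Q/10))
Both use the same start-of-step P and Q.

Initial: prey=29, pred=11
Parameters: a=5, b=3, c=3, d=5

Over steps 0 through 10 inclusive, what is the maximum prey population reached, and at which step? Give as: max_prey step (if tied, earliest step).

Step 1: prey: 29+14-9=34; pred: 11+9-5=15
Step 2: prey: 34+17-15=36; pred: 15+15-7=23
Step 3: prey: 36+18-24=30; pred: 23+24-11=36
Step 4: prey: 30+15-32=13; pred: 36+32-18=50
Step 5: prey: 13+6-19=0; pred: 50+19-25=44
Step 6: prey: 0+0-0=0; pred: 44+0-22=22
Step 7: prey: 0+0-0=0; pred: 22+0-11=11
Step 8: prey: 0+0-0=0; pred: 11+0-5=6
Step 9: prey: 0+0-0=0; pred: 6+0-3=3
Step 10: prey: 0+0-0=0; pred: 3+0-1=2
Max prey = 36 at step 2

Answer: 36 2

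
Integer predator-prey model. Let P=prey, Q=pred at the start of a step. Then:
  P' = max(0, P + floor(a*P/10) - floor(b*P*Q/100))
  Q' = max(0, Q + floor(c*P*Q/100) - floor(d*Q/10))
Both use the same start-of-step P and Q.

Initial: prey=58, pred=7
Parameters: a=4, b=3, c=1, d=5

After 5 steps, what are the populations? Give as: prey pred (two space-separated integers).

Step 1: prey: 58+23-12=69; pred: 7+4-3=8
Step 2: prey: 69+27-16=80; pred: 8+5-4=9
Step 3: prey: 80+32-21=91; pred: 9+7-4=12
Step 4: prey: 91+36-32=95; pred: 12+10-6=16
Step 5: prey: 95+38-45=88; pred: 16+15-8=23

Answer: 88 23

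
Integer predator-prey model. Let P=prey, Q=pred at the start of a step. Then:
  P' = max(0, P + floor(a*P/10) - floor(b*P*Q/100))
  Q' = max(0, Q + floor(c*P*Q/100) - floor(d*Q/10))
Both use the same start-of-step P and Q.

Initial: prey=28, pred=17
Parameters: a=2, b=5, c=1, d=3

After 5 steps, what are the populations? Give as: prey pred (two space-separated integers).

Answer: 1 5

Derivation:
Step 1: prey: 28+5-23=10; pred: 17+4-5=16
Step 2: prey: 10+2-8=4; pred: 16+1-4=13
Step 3: prey: 4+0-2=2; pred: 13+0-3=10
Step 4: prey: 2+0-1=1; pred: 10+0-3=7
Step 5: prey: 1+0-0=1; pred: 7+0-2=5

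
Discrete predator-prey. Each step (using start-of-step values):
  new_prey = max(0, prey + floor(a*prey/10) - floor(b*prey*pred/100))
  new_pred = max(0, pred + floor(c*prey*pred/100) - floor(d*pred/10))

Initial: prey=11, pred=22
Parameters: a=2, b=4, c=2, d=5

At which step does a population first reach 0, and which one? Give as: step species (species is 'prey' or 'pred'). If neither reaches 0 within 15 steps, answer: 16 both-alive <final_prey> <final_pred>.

Answer: 16 both-alive 2 1

Derivation:
Step 1: prey: 11+2-9=4; pred: 22+4-11=15
Step 2: prey: 4+0-2=2; pred: 15+1-7=9
Step 3: prey: 2+0-0=2; pred: 9+0-4=5
Step 4: prey: 2+0-0=2; pred: 5+0-2=3
Step 5: prey: 2+0-0=2; pred: 3+0-1=2
Step 6: prey: 2+0-0=2; pred: 2+0-1=1
Step 7: prey: 2+0-0=2; pred: 1+0-0=1
Steps 8-15: state stable at prey=2, pred=1 (no change)
No extinction within 15 steps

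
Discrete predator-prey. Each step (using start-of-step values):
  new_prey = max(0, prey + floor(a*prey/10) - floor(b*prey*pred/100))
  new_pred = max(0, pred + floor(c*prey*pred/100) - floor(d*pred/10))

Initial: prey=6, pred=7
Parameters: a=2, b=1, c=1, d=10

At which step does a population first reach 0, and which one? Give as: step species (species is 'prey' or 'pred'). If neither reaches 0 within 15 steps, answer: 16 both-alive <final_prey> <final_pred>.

Answer: 1 pred

Derivation:
Step 1: prey: 6+1-0=7; pred: 7+0-7=0
First extinction: pred at step 1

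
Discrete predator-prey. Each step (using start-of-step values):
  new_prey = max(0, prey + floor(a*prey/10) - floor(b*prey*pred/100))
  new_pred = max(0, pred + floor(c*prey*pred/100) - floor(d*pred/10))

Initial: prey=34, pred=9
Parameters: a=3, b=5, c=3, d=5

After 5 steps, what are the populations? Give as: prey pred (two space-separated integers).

Answer: 1 7

Derivation:
Step 1: prey: 34+10-15=29; pred: 9+9-4=14
Step 2: prey: 29+8-20=17; pred: 14+12-7=19
Step 3: prey: 17+5-16=6; pred: 19+9-9=19
Step 4: prey: 6+1-5=2; pred: 19+3-9=13
Step 5: prey: 2+0-1=1; pred: 13+0-6=7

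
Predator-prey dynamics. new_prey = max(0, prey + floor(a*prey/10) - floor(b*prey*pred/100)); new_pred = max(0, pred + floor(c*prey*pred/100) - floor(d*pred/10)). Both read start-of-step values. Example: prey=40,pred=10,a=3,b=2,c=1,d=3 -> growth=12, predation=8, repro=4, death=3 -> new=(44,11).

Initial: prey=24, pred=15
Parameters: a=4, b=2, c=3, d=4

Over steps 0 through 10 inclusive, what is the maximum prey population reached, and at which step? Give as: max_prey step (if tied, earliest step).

Answer: 27 2

Derivation:
Step 1: prey: 24+9-7=26; pred: 15+10-6=19
Step 2: prey: 26+10-9=27; pred: 19+14-7=26
Step 3: prey: 27+10-14=23; pred: 26+21-10=37
Step 4: prey: 23+9-17=15; pred: 37+25-14=48
Step 5: prey: 15+6-14=7; pred: 48+21-19=50
Step 6: prey: 7+2-7=2; pred: 50+10-20=40
Step 7: prey: 2+0-1=1; pred: 40+2-16=26
Step 8: prey: 1+0-0=1; pred: 26+0-10=16
Step 9: prey: 1+0-0=1; pred: 16+0-6=10
Step 10: prey: 1+0-0=1; pred: 10+0-4=6
Max prey = 27 at step 2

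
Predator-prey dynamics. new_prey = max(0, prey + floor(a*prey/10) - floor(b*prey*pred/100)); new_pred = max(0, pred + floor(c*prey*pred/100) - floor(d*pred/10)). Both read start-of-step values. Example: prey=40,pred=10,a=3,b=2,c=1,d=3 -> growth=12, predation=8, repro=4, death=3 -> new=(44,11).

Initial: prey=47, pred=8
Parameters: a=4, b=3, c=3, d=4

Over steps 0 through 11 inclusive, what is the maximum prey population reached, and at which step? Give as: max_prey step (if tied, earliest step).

Answer: 54 1

Derivation:
Step 1: prey: 47+18-11=54; pred: 8+11-3=16
Step 2: prey: 54+21-25=50; pred: 16+25-6=35
Step 3: prey: 50+20-52=18; pred: 35+52-14=73
Step 4: prey: 18+7-39=0; pred: 73+39-29=83
Step 5: prey: 0+0-0=0; pred: 83+0-33=50
Step 6: prey: 0+0-0=0; pred: 50+0-20=30
Step 7: prey: 0+0-0=0; pred: 30+0-12=18
Step 8: prey: 0+0-0=0; pred: 18+0-7=11
Step 9: prey: 0+0-0=0; pred: 11+0-4=7
Step 10: prey: 0+0-0=0; pred: 7+0-2=5
Step 11: prey: 0+0-0=0; pred: 5+0-2=3
Max prey = 54 at step 1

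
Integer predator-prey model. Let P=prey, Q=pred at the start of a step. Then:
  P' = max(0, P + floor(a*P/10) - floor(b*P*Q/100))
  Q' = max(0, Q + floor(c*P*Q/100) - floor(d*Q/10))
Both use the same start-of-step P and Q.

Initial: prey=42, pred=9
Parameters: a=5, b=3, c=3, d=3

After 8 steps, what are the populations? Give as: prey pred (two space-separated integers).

Answer: 0 25

Derivation:
Step 1: prey: 42+21-11=52; pred: 9+11-2=18
Step 2: prey: 52+26-28=50; pred: 18+28-5=41
Step 3: prey: 50+25-61=14; pred: 41+61-12=90
Step 4: prey: 14+7-37=0; pred: 90+37-27=100
Step 5: prey: 0+0-0=0; pred: 100+0-30=70
Step 6: prey: 0+0-0=0; pred: 70+0-21=49
Step 7: prey: 0+0-0=0; pred: 49+0-14=35
Step 8: prey: 0+0-0=0; pred: 35+0-10=25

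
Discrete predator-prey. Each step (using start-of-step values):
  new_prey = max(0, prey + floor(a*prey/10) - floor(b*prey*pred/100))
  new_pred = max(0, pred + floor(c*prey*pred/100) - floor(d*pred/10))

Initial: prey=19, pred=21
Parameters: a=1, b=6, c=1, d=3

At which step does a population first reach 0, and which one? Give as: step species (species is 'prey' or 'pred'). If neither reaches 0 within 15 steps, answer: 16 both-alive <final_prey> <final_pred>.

Answer: 1 prey

Derivation:
Step 1: prey: 19+1-23=0; pred: 21+3-6=18
First extinction: prey at step 1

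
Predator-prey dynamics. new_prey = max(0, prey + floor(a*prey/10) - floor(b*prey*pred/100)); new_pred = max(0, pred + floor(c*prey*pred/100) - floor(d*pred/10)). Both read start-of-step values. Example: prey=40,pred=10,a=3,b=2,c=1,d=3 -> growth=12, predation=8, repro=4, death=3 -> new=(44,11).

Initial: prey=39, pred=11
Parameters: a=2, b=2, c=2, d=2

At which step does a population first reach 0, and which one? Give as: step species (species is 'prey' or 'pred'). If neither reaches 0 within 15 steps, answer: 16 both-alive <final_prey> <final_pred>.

Step 1: prey: 39+7-8=38; pred: 11+8-2=17
Step 2: prey: 38+7-12=33; pred: 17+12-3=26
Step 3: prey: 33+6-17=22; pred: 26+17-5=38
Step 4: prey: 22+4-16=10; pred: 38+16-7=47
Step 5: prey: 10+2-9=3; pred: 47+9-9=47
Step 6: prey: 3+0-2=1; pred: 47+2-9=40
Step 7: prey: 1+0-0=1; pred: 40+0-8=32
Step 8: prey: 1+0-0=1; pred: 32+0-6=26
Step 9: prey: 1+0-0=1; pred: 26+0-5=21
Step 10: prey: 1+0-0=1; pred: 21+0-4=17
Step 11: prey: 1+0-0=1; pred: 17+0-3=14
Step 12: prey: 1+0-0=1; pred: 14+0-2=12
Step 13: prey: 1+0-0=1; pred: 12+0-2=10
Step 14: prey: 1+0-0=1; pred: 10+0-2=8
Step 15: prey: 1+0-0=1; pred: 8+0-1=7
No extinction within 15 steps

Answer: 16 both-alive 1 7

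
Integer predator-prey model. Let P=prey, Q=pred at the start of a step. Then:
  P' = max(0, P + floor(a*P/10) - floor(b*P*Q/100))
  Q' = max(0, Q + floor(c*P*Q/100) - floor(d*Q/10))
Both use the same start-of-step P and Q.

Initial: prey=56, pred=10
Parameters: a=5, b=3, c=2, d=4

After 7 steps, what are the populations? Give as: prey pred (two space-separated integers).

Step 1: prey: 56+28-16=68; pred: 10+11-4=17
Step 2: prey: 68+34-34=68; pred: 17+23-6=34
Step 3: prey: 68+34-69=33; pred: 34+46-13=67
Step 4: prey: 33+16-66=0; pred: 67+44-26=85
Step 5: prey: 0+0-0=0; pred: 85+0-34=51
Step 6: prey: 0+0-0=0; pred: 51+0-20=31
Step 7: prey: 0+0-0=0; pred: 31+0-12=19

Answer: 0 19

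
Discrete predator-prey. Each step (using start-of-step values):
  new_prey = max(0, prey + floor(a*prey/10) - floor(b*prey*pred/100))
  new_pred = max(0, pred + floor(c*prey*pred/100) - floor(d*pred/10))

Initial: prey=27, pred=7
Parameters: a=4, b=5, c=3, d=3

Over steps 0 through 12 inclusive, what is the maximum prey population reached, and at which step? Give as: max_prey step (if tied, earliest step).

Step 1: prey: 27+10-9=28; pred: 7+5-2=10
Step 2: prey: 28+11-14=25; pred: 10+8-3=15
Step 3: prey: 25+10-18=17; pred: 15+11-4=22
Step 4: prey: 17+6-18=5; pred: 22+11-6=27
Step 5: prey: 5+2-6=1; pred: 27+4-8=23
Step 6: prey: 1+0-1=0; pred: 23+0-6=17
Step 7: prey: 0+0-0=0; pred: 17+0-5=12
Step 8: prey: 0+0-0=0; pred: 12+0-3=9
Step 9: prey: 0+0-0=0; pred: 9+0-2=7
Step 10: prey: 0+0-0=0; pred: 7+0-2=5
Step 11: prey: 0+0-0=0; pred: 5+0-1=4
Step 12: prey: 0+0-0=0; pred: 4+0-1=3
Max prey = 28 at step 1

Answer: 28 1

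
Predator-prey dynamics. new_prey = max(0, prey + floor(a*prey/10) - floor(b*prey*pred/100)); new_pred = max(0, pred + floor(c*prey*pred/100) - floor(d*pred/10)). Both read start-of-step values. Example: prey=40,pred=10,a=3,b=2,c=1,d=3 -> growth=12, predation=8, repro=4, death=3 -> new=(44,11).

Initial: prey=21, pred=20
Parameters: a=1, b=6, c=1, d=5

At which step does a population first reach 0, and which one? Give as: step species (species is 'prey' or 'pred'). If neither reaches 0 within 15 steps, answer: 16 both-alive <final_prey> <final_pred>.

Answer: 1 prey

Derivation:
Step 1: prey: 21+2-25=0; pred: 20+4-10=14
First extinction: prey at step 1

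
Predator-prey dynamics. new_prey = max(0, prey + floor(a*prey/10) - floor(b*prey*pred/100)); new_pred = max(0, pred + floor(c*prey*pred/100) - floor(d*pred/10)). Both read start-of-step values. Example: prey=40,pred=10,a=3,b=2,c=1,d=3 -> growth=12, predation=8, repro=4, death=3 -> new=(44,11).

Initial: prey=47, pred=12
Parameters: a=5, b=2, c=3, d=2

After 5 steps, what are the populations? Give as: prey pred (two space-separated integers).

Step 1: prey: 47+23-11=59; pred: 12+16-2=26
Step 2: prey: 59+29-30=58; pred: 26+46-5=67
Step 3: prey: 58+29-77=10; pred: 67+116-13=170
Step 4: prey: 10+5-34=0; pred: 170+51-34=187
Step 5: prey: 0+0-0=0; pred: 187+0-37=150

Answer: 0 150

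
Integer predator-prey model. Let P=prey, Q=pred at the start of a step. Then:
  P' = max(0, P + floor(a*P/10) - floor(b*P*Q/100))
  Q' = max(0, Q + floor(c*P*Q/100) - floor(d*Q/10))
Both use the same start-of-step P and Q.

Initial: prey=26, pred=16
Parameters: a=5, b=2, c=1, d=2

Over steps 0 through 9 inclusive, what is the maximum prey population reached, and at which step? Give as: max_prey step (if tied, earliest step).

Step 1: prey: 26+13-8=31; pred: 16+4-3=17
Step 2: prey: 31+15-10=36; pred: 17+5-3=19
Step 3: prey: 36+18-13=41; pred: 19+6-3=22
Step 4: prey: 41+20-18=43; pred: 22+9-4=27
Step 5: prey: 43+21-23=41; pred: 27+11-5=33
Step 6: prey: 41+20-27=34; pred: 33+13-6=40
Step 7: prey: 34+17-27=24; pred: 40+13-8=45
Step 8: prey: 24+12-21=15; pred: 45+10-9=46
Step 9: prey: 15+7-13=9; pred: 46+6-9=43
Max prey = 43 at step 4

Answer: 43 4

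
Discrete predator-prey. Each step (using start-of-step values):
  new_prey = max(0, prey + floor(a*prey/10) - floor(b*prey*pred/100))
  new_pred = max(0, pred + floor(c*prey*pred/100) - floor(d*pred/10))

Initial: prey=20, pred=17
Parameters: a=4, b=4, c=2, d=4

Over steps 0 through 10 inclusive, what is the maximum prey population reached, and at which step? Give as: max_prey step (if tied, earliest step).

Step 1: prey: 20+8-13=15; pred: 17+6-6=17
Step 2: prey: 15+6-10=11; pred: 17+5-6=16
Step 3: prey: 11+4-7=8; pred: 16+3-6=13
Step 4: prey: 8+3-4=7; pred: 13+2-5=10
Step 5: prey: 7+2-2=7; pred: 10+1-4=7
Step 6: prey: 7+2-1=8; pred: 7+0-2=5
Step 7: prey: 8+3-1=10; pred: 5+0-2=3
Step 8: prey: 10+4-1=13; pred: 3+0-1=2
Step 9: prey: 13+5-1=17; pred: 2+0-0=2
Step 10: prey: 17+6-1=22; pred: 2+0-0=2
Max prey = 22 at step 10

Answer: 22 10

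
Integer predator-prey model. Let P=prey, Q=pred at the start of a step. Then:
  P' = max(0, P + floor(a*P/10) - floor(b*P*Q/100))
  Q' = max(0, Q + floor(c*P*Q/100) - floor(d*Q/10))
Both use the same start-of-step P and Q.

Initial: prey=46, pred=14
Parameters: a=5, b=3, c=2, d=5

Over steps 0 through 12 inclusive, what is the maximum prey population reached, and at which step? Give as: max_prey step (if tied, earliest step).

Step 1: prey: 46+23-19=50; pred: 14+12-7=19
Step 2: prey: 50+25-28=47; pred: 19+19-9=29
Step 3: prey: 47+23-40=30; pred: 29+27-14=42
Step 4: prey: 30+15-37=8; pred: 42+25-21=46
Step 5: prey: 8+4-11=1; pred: 46+7-23=30
Step 6: prey: 1+0-0=1; pred: 30+0-15=15
Step 7: prey: 1+0-0=1; pred: 15+0-7=8
Step 8: prey: 1+0-0=1; pred: 8+0-4=4
Step 9: prey: 1+0-0=1; pred: 4+0-2=2
Step 10: prey: 1+0-0=1; pred: 2+0-1=1
Step 11: prey: 1+0-0=1; pred: 1+0-0=1
Step 12: prey: 1+0-0=1; pred: 1+0-0=1
Max prey = 50 at step 1

Answer: 50 1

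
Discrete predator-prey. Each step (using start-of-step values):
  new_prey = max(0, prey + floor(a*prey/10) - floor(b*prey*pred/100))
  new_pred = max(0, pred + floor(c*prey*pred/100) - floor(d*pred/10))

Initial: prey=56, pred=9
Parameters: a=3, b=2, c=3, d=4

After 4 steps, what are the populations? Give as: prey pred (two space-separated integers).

Step 1: prey: 56+16-10=62; pred: 9+15-3=21
Step 2: prey: 62+18-26=54; pred: 21+39-8=52
Step 3: prey: 54+16-56=14; pred: 52+84-20=116
Step 4: prey: 14+4-32=0; pred: 116+48-46=118

Answer: 0 118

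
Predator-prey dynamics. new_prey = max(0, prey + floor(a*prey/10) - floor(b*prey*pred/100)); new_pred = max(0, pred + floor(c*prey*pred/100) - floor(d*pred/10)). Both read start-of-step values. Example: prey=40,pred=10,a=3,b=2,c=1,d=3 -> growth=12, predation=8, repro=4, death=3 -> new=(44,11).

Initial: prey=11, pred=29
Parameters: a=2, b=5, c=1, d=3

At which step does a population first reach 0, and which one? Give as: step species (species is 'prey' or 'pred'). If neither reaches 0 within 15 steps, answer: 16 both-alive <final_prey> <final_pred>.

Answer: 1 prey

Derivation:
Step 1: prey: 11+2-15=0; pred: 29+3-8=24
First extinction: prey at step 1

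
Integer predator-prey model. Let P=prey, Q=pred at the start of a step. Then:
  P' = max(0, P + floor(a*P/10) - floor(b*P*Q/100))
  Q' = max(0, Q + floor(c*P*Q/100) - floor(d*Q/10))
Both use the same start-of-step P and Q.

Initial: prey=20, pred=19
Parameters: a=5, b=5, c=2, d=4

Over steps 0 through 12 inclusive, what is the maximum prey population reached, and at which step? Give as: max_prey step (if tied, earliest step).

Answer: 50 12

Derivation:
Step 1: prey: 20+10-19=11; pred: 19+7-7=19
Step 2: prey: 11+5-10=6; pred: 19+4-7=16
Step 3: prey: 6+3-4=5; pred: 16+1-6=11
Step 4: prey: 5+2-2=5; pred: 11+1-4=8
Step 5: prey: 5+2-2=5; pred: 8+0-3=5
Step 6: prey: 5+2-1=6; pred: 5+0-2=3
Step 7: prey: 6+3-0=9; pred: 3+0-1=2
Step 8: prey: 9+4-0=13; pred: 2+0-0=2
Step 9: prey: 13+6-1=18; pred: 2+0-0=2
Step 10: prey: 18+9-1=26; pred: 2+0-0=2
Step 11: prey: 26+13-2=37; pred: 2+1-0=3
Step 12: prey: 37+18-5=50; pred: 3+2-1=4
Max prey = 50 at step 12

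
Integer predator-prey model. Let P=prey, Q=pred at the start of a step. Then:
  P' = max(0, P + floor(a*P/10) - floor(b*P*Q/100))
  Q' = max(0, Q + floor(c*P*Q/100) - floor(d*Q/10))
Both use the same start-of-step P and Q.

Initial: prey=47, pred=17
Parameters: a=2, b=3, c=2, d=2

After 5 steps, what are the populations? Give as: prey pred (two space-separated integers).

Step 1: prey: 47+9-23=33; pred: 17+15-3=29
Step 2: prey: 33+6-28=11; pred: 29+19-5=43
Step 3: prey: 11+2-14=0; pred: 43+9-8=44
Step 4: prey: 0+0-0=0; pred: 44+0-8=36
Step 5: prey: 0+0-0=0; pred: 36+0-7=29

Answer: 0 29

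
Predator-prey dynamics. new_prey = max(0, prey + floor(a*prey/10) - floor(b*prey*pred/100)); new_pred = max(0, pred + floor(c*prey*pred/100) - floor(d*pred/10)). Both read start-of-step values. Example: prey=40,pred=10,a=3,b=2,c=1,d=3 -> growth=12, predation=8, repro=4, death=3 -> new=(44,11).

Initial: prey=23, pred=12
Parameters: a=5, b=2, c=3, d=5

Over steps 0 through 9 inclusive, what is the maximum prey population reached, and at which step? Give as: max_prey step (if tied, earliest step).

Answer: 39 3

Derivation:
Step 1: prey: 23+11-5=29; pred: 12+8-6=14
Step 2: prey: 29+14-8=35; pred: 14+12-7=19
Step 3: prey: 35+17-13=39; pred: 19+19-9=29
Step 4: prey: 39+19-22=36; pred: 29+33-14=48
Step 5: prey: 36+18-34=20; pred: 48+51-24=75
Step 6: prey: 20+10-30=0; pred: 75+45-37=83
Step 7: prey: 0+0-0=0; pred: 83+0-41=42
Step 8: prey: 0+0-0=0; pred: 42+0-21=21
Step 9: prey: 0+0-0=0; pred: 21+0-10=11
Max prey = 39 at step 3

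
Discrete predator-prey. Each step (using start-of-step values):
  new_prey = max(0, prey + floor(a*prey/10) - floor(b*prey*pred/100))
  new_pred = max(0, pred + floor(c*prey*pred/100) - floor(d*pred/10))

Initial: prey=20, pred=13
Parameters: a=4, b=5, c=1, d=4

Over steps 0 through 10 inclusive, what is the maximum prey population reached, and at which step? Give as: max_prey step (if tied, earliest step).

Answer: 83 10

Derivation:
Step 1: prey: 20+8-13=15; pred: 13+2-5=10
Step 2: prey: 15+6-7=14; pred: 10+1-4=7
Step 3: prey: 14+5-4=15; pred: 7+0-2=5
Step 4: prey: 15+6-3=18; pred: 5+0-2=3
Step 5: prey: 18+7-2=23; pred: 3+0-1=2
Step 6: prey: 23+9-2=30; pred: 2+0-0=2
Step 7: prey: 30+12-3=39; pred: 2+0-0=2
Step 8: prey: 39+15-3=51; pred: 2+0-0=2
Step 9: prey: 51+20-5=66; pred: 2+1-0=3
Step 10: prey: 66+26-9=83; pred: 3+1-1=3
Max prey = 83 at step 10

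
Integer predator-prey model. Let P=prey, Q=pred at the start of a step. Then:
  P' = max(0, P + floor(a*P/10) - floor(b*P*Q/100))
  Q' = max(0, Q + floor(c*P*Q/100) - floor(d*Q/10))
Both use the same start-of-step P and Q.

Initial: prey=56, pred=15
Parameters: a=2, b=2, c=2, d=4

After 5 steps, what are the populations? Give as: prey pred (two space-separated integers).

Answer: 1 31

Derivation:
Step 1: prey: 56+11-16=51; pred: 15+16-6=25
Step 2: prey: 51+10-25=36; pred: 25+25-10=40
Step 3: prey: 36+7-28=15; pred: 40+28-16=52
Step 4: prey: 15+3-15=3; pred: 52+15-20=47
Step 5: prey: 3+0-2=1; pred: 47+2-18=31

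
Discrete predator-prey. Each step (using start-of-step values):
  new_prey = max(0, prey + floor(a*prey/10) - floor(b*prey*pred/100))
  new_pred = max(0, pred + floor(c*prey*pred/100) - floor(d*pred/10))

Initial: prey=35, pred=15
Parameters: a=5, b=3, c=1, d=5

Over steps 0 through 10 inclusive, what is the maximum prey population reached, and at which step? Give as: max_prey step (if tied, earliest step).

Step 1: prey: 35+17-15=37; pred: 15+5-7=13
Step 2: prey: 37+18-14=41; pred: 13+4-6=11
Step 3: prey: 41+20-13=48; pred: 11+4-5=10
Step 4: prey: 48+24-14=58; pred: 10+4-5=9
Step 5: prey: 58+29-15=72; pred: 9+5-4=10
Step 6: prey: 72+36-21=87; pred: 10+7-5=12
Step 7: prey: 87+43-31=99; pred: 12+10-6=16
Step 8: prey: 99+49-47=101; pred: 16+15-8=23
Step 9: prey: 101+50-69=82; pred: 23+23-11=35
Step 10: prey: 82+41-86=37; pred: 35+28-17=46
Max prey = 101 at step 8

Answer: 101 8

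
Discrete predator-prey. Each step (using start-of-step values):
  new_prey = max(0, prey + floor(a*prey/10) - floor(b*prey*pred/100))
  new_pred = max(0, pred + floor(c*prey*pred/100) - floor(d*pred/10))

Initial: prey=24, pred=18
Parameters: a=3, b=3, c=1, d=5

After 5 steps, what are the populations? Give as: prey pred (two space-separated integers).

Answer: 24 2

Derivation:
Step 1: prey: 24+7-12=19; pred: 18+4-9=13
Step 2: prey: 19+5-7=17; pred: 13+2-6=9
Step 3: prey: 17+5-4=18; pred: 9+1-4=6
Step 4: prey: 18+5-3=20; pred: 6+1-3=4
Step 5: prey: 20+6-2=24; pred: 4+0-2=2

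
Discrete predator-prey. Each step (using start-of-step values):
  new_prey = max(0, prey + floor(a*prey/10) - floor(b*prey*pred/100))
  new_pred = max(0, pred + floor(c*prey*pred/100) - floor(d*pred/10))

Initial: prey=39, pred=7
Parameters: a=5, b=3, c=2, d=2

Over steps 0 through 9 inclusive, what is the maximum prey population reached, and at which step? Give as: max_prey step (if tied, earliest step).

Step 1: prey: 39+19-8=50; pred: 7+5-1=11
Step 2: prey: 50+25-16=59; pred: 11+11-2=20
Step 3: prey: 59+29-35=53; pred: 20+23-4=39
Step 4: prey: 53+26-62=17; pred: 39+41-7=73
Step 5: prey: 17+8-37=0; pred: 73+24-14=83
Step 6: prey: 0+0-0=0; pred: 83+0-16=67
Step 7: prey: 0+0-0=0; pred: 67+0-13=54
Step 8: prey: 0+0-0=0; pred: 54+0-10=44
Step 9: prey: 0+0-0=0; pred: 44+0-8=36
Max prey = 59 at step 2

Answer: 59 2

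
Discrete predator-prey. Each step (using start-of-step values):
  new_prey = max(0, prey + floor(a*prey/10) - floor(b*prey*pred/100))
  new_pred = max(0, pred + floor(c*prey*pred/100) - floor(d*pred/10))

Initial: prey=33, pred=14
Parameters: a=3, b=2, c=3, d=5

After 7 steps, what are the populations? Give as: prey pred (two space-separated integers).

Answer: 2 14

Derivation:
Step 1: prey: 33+9-9=33; pred: 14+13-7=20
Step 2: prey: 33+9-13=29; pred: 20+19-10=29
Step 3: prey: 29+8-16=21; pred: 29+25-14=40
Step 4: prey: 21+6-16=11; pred: 40+25-20=45
Step 5: prey: 11+3-9=5; pred: 45+14-22=37
Step 6: prey: 5+1-3=3; pred: 37+5-18=24
Step 7: prey: 3+0-1=2; pred: 24+2-12=14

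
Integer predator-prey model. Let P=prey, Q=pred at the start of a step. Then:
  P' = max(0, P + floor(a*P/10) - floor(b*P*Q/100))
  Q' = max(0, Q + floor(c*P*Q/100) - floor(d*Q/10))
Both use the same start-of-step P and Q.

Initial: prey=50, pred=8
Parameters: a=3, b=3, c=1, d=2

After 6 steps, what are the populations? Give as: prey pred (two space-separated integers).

Step 1: prey: 50+15-12=53; pred: 8+4-1=11
Step 2: prey: 53+15-17=51; pred: 11+5-2=14
Step 3: prey: 51+15-21=45; pred: 14+7-2=19
Step 4: prey: 45+13-25=33; pred: 19+8-3=24
Step 5: prey: 33+9-23=19; pred: 24+7-4=27
Step 6: prey: 19+5-15=9; pred: 27+5-5=27

Answer: 9 27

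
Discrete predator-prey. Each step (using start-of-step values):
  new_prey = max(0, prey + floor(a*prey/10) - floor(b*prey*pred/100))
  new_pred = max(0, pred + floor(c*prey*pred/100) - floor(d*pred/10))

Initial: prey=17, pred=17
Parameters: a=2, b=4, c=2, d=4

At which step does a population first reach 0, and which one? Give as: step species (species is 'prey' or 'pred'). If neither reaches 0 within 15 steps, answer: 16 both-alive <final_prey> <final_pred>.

Step 1: prey: 17+3-11=9; pred: 17+5-6=16
Step 2: prey: 9+1-5=5; pred: 16+2-6=12
Step 3: prey: 5+1-2=4; pred: 12+1-4=9
Step 4: prey: 4+0-1=3; pred: 9+0-3=6
Step 5: prey: 3+0-0=3; pred: 6+0-2=4
Step 6: prey: 3+0-0=3; pred: 4+0-1=3
Step 7: prey: 3+0-0=3; pred: 3+0-1=2
Step 8: prey: 3+0-0=3; pred: 2+0-0=2
Steps 9-15: state stable at prey=3, pred=2 (no change)
No extinction within 15 steps

Answer: 16 both-alive 3 2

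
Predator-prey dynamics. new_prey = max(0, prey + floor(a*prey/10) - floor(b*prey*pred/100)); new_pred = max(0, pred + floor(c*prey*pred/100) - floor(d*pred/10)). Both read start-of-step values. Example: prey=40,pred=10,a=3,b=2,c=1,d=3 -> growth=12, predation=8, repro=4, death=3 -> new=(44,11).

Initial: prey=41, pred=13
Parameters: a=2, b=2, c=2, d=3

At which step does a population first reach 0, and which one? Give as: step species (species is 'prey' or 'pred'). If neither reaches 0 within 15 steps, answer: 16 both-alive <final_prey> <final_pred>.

Answer: 16 both-alive 1 3

Derivation:
Step 1: prey: 41+8-10=39; pred: 13+10-3=20
Step 2: prey: 39+7-15=31; pred: 20+15-6=29
Step 3: prey: 31+6-17=20; pred: 29+17-8=38
Step 4: prey: 20+4-15=9; pred: 38+15-11=42
Step 5: prey: 9+1-7=3; pred: 42+7-12=37
Step 6: prey: 3+0-2=1; pred: 37+2-11=28
Step 7: prey: 1+0-0=1; pred: 28+0-8=20
Step 8: prey: 1+0-0=1; pred: 20+0-6=14
Step 9: prey: 1+0-0=1; pred: 14+0-4=10
Step 10: prey: 1+0-0=1; pred: 10+0-3=7
Step 11: prey: 1+0-0=1; pred: 7+0-2=5
Step 12: prey: 1+0-0=1; pred: 5+0-1=4
Step 13: prey: 1+0-0=1; pred: 4+0-1=3
Step 14: prey: 1+0-0=1; pred: 3+0-0=3
Steps 15-15: state stable at prey=1, pred=3 (no change)
No extinction within 15 steps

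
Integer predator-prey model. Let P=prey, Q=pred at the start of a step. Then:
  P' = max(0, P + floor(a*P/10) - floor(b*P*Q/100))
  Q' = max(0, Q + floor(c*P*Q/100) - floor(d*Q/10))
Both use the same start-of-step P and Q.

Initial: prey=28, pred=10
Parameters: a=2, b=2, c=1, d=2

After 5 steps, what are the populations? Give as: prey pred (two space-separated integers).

Step 1: prey: 28+5-5=28; pred: 10+2-2=10
Step 2: prey: 28+5-5=28; pred: 10+2-2=10
Step 3: prey: 28+5-5=28; pred: 10+2-2=10
Step 4: prey: 28+5-5=28; pred: 10+2-2=10
Step 5: prey: 28+5-5=28; pred: 10+2-2=10

Answer: 28 10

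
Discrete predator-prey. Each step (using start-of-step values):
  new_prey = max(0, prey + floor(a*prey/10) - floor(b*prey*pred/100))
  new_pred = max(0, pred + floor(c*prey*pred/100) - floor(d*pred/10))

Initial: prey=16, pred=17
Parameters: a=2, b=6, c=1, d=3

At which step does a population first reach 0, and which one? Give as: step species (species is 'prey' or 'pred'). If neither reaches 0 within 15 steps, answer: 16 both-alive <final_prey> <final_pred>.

Answer: 16 both-alive 1 3

Derivation:
Step 1: prey: 16+3-16=3; pred: 17+2-5=14
Step 2: prey: 3+0-2=1; pred: 14+0-4=10
Step 3: prey: 1+0-0=1; pred: 10+0-3=7
Step 4: prey: 1+0-0=1; pred: 7+0-2=5
Step 5: prey: 1+0-0=1; pred: 5+0-1=4
Step 6: prey: 1+0-0=1; pred: 4+0-1=3
Step 7: prey: 1+0-0=1; pred: 3+0-0=3
Steps 8-15: state stable at prey=1, pred=3 (no change)
No extinction within 15 steps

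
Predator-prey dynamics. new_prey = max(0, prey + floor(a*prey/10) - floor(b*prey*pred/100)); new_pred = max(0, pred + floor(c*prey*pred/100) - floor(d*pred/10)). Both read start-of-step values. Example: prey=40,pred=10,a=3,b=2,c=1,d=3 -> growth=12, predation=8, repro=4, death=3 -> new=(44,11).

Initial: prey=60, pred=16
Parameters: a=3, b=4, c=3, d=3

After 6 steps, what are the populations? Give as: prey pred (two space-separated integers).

Step 1: prey: 60+18-38=40; pred: 16+28-4=40
Step 2: prey: 40+12-64=0; pred: 40+48-12=76
Step 3: prey: 0+0-0=0; pred: 76+0-22=54
Step 4: prey: 0+0-0=0; pred: 54+0-16=38
Step 5: prey: 0+0-0=0; pred: 38+0-11=27
Step 6: prey: 0+0-0=0; pred: 27+0-8=19

Answer: 0 19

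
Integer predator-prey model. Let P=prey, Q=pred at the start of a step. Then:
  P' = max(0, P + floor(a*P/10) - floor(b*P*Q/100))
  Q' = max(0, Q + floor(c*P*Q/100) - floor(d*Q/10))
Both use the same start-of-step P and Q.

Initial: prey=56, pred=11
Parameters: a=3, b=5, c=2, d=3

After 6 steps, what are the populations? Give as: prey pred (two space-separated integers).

Answer: 0 10

Derivation:
Step 1: prey: 56+16-30=42; pred: 11+12-3=20
Step 2: prey: 42+12-42=12; pred: 20+16-6=30
Step 3: prey: 12+3-18=0; pred: 30+7-9=28
Step 4: prey: 0+0-0=0; pred: 28+0-8=20
Step 5: prey: 0+0-0=0; pred: 20+0-6=14
Step 6: prey: 0+0-0=0; pred: 14+0-4=10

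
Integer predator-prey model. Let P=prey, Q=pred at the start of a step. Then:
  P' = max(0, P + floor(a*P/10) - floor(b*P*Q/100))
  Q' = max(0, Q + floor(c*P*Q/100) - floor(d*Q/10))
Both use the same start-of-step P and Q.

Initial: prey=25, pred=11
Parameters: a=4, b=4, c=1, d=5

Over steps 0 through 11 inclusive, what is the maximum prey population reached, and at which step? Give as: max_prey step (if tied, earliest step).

Step 1: prey: 25+10-11=24; pred: 11+2-5=8
Step 2: prey: 24+9-7=26; pred: 8+1-4=5
Step 3: prey: 26+10-5=31; pred: 5+1-2=4
Step 4: prey: 31+12-4=39; pred: 4+1-2=3
Step 5: prey: 39+15-4=50; pred: 3+1-1=3
Step 6: prey: 50+20-6=64; pred: 3+1-1=3
Step 7: prey: 64+25-7=82; pred: 3+1-1=3
Step 8: prey: 82+32-9=105; pred: 3+2-1=4
Step 9: prey: 105+42-16=131; pred: 4+4-2=6
Step 10: prey: 131+52-31=152; pred: 6+7-3=10
Step 11: prey: 152+60-60=152; pred: 10+15-5=20
Max prey = 152 at step 10

Answer: 152 10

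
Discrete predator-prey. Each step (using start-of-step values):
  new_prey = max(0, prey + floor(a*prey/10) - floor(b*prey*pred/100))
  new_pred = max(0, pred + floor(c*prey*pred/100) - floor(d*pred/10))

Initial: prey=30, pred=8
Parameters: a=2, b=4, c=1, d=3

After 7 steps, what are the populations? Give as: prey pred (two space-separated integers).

Step 1: prey: 30+6-9=27; pred: 8+2-2=8
Step 2: prey: 27+5-8=24; pred: 8+2-2=8
Step 3: prey: 24+4-7=21; pred: 8+1-2=7
Step 4: prey: 21+4-5=20; pred: 7+1-2=6
Step 5: prey: 20+4-4=20; pred: 6+1-1=6
Step 6: prey: 20+4-4=20; pred: 6+1-1=6
Step 7: prey: 20+4-4=20; pred: 6+1-1=6

Answer: 20 6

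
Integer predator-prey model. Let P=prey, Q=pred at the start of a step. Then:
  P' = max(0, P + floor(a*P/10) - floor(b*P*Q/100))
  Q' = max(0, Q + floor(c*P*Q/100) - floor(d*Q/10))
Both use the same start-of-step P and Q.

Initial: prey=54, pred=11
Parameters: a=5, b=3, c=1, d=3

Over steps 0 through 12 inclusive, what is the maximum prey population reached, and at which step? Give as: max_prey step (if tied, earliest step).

Answer: 72 2

Derivation:
Step 1: prey: 54+27-17=64; pred: 11+5-3=13
Step 2: prey: 64+32-24=72; pred: 13+8-3=18
Step 3: prey: 72+36-38=70; pred: 18+12-5=25
Step 4: prey: 70+35-52=53; pred: 25+17-7=35
Step 5: prey: 53+26-55=24; pred: 35+18-10=43
Step 6: prey: 24+12-30=6; pred: 43+10-12=41
Step 7: prey: 6+3-7=2; pred: 41+2-12=31
Step 8: prey: 2+1-1=2; pred: 31+0-9=22
Step 9: prey: 2+1-1=2; pred: 22+0-6=16
Step 10: prey: 2+1-0=3; pred: 16+0-4=12
Step 11: prey: 3+1-1=3; pred: 12+0-3=9
Step 12: prey: 3+1-0=4; pred: 9+0-2=7
Max prey = 72 at step 2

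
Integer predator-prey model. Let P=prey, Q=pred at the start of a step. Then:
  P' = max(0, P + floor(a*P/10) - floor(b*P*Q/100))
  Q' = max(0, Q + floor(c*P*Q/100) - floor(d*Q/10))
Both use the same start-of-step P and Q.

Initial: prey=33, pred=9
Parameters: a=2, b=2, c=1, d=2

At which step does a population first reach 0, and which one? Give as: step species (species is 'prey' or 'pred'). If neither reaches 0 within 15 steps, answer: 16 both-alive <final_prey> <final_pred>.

Step 1: prey: 33+6-5=34; pred: 9+2-1=10
Step 2: prey: 34+6-6=34; pred: 10+3-2=11
Step 3: prey: 34+6-7=33; pred: 11+3-2=12
Step 4: prey: 33+6-7=32; pred: 12+3-2=13
Step 5: prey: 32+6-8=30; pred: 13+4-2=15
Step 6: prey: 30+6-9=27; pred: 15+4-3=16
Step 7: prey: 27+5-8=24; pred: 16+4-3=17
Step 8: prey: 24+4-8=20; pred: 17+4-3=18
Step 9: prey: 20+4-7=17; pred: 18+3-3=18
Step 10: prey: 17+3-6=14; pred: 18+3-3=18
Step 11: prey: 14+2-5=11; pred: 18+2-3=17
Step 12: prey: 11+2-3=10; pred: 17+1-3=15
Step 13: prey: 10+2-3=9; pred: 15+1-3=13
Step 14: prey: 9+1-2=8; pred: 13+1-2=12
Step 15: prey: 8+1-1=8; pred: 12+0-2=10
No extinction within 15 steps

Answer: 16 both-alive 8 10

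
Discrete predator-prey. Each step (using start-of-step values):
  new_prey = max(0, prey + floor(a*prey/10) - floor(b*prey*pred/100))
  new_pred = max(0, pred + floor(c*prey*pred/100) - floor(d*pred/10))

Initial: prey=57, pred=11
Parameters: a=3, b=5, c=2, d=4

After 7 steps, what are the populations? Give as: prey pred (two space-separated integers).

Step 1: prey: 57+17-31=43; pred: 11+12-4=19
Step 2: prey: 43+12-40=15; pred: 19+16-7=28
Step 3: prey: 15+4-21=0; pred: 28+8-11=25
Step 4: prey: 0+0-0=0; pred: 25+0-10=15
Step 5: prey: 0+0-0=0; pred: 15+0-6=9
Step 6: prey: 0+0-0=0; pred: 9+0-3=6
Step 7: prey: 0+0-0=0; pred: 6+0-2=4

Answer: 0 4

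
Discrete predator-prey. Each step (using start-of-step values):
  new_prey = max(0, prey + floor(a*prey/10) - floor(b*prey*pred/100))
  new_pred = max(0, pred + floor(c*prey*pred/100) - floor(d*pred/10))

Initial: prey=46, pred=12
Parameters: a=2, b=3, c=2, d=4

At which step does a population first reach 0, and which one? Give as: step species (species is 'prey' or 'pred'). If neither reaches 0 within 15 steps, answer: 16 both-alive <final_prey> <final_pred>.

Step 1: prey: 46+9-16=39; pred: 12+11-4=19
Step 2: prey: 39+7-22=24; pred: 19+14-7=26
Step 3: prey: 24+4-18=10; pred: 26+12-10=28
Step 4: prey: 10+2-8=4; pred: 28+5-11=22
Step 5: prey: 4+0-2=2; pred: 22+1-8=15
Step 6: prey: 2+0-0=2; pred: 15+0-6=9
Step 7: prey: 2+0-0=2; pred: 9+0-3=6
Step 8: prey: 2+0-0=2; pred: 6+0-2=4
Step 9: prey: 2+0-0=2; pred: 4+0-1=3
Step 10: prey: 2+0-0=2; pred: 3+0-1=2
Step 11: prey: 2+0-0=2; pred: 2+0-0=2
Steps 12-15: state stable at prey=2, pred=2 (no change)
No extinction within 15 steps

Answer: 16 both-alive 2 2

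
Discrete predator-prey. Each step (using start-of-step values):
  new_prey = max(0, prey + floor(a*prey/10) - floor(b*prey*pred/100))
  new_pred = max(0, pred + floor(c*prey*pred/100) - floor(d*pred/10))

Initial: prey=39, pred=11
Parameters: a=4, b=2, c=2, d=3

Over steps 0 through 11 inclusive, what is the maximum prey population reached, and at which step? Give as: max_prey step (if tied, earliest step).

Answer: 50 2

Derivation:
Step 1: prey: 39+15-8=46; pred: 11+8-3=16
Step 2: prey: 46+18-14=50; pred: 16+14-4=26
Step 3: prey: 50+20-26=44; pred: 26+26-7=45
Step 4: prey: 44+17-39=22; pred: 45+39-13=71
Step 5: prey: 22+8-31=0; pred: 71+31-21=81
Step 6: prey: 0+0-0=0; pred: 81+0-24=57
Step 7: prey: 0+0-0=0; pred: 57+0-17=40
Step 8: prey: 0+0-0=0; pred: 40+0-12=28
Step 9: prey: 0+0-0=0; pred: 28+0-8=20
Step 10: prey: 0+0-0=0; pred: 20+0-6=14
Step 11: prey: 0+0-0=0; pred: 14+0-4=10
Max prey = 50 at step 2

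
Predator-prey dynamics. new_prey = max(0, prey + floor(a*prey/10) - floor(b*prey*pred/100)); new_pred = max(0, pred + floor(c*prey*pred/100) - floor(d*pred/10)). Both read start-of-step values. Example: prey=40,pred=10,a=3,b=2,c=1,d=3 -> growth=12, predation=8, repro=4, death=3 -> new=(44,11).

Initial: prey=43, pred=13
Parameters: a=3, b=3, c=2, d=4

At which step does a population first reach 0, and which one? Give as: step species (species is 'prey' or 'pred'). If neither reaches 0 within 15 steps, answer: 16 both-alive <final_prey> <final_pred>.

Answer: 16 both-alive 2 2

Derivation:
Step 1: prey: 43+12-16=39; pred: 13+11-5=19
Step 2: prey: 39+11-22=28; pred: 19+14-7=26
Step 3: prey: 28+8-21=15; pred: 26+14-10=30
Step 4: prey: 15+4-13=6; pred: 30+9-12=27
Step 5: prey: 6+1-4=3; pred: 27+3-10=20
Step 6: prey: 3+0-1=2; pred: 20+1-8=13
Step 7: prey: 2+0-0=2; pred: 13+0-5=8
Step 8: prey: 2+0-0=2; pred: 8+0-3=5
Step 9: prey: 2+0-0=2; pred: 5+0-2=3
Step 10: prey: 2+0-0=2; pred: 3+0-1=2
Step 11: prey: 2+0-0=2; pred: 2+0-0=2
Steps 12-15: state stable at prey=2, pred=2 (no change)
No extinction within 15 steps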